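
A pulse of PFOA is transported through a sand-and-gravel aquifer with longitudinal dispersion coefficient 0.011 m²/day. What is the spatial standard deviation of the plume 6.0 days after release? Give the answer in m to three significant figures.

0.363 m

Dispersive spreading gives a Gaussian with σ² = 2Dt; advection only shifts the center.
σ = √(2 × 0.011 × 6.0) = 0.363 m.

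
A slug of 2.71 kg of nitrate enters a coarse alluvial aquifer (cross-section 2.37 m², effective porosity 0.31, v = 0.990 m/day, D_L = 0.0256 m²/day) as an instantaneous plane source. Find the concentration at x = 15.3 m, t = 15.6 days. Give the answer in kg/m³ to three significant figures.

1.63 kg/m³

For an instantaneous plane source, C(x,t) = M/(n_e·A·√(4πDt)) · exp(−(x−vt)²/(4Dt)), with n_e·A the pore (flow) area.
Plume center vt = 0.990 × 15.6 = 15.444 m, so the well at 15.3 m is 0.144 m upgradient of the peak.
√(4πDt) = 2.240 m, giving peak height M/(n_e·A·√(4πDt)) = 2.71/(0.31 × 2.37 × 2.240) = 1.647 kg/m³.
(x−vt)²/(4Dt) = (-0.144)²/(4 × 0.0256 × 15.6) = 0.01298; exp(−0.01298) = 0.9871.
C = 1.647 × 0.9871 = 1.63 kg/m³.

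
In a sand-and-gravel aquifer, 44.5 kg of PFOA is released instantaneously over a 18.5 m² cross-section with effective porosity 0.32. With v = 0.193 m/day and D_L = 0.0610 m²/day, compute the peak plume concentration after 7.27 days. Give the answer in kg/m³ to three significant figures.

The peak of an instantaneous 1D plume sits at x = vt; there the Gaussian factor is 1 and C_max = M/(n_e·A·√(4πDt)), where n_e·A is the pore area the mass is dissolved in.
√(4πDt) = √(4π × 0.0610 × 7.27) = 2.361 m, so C_max = 44.5/(0.32 × 18.5 × 2.361) = 3.18 kg/m³.

3.18 kg/m³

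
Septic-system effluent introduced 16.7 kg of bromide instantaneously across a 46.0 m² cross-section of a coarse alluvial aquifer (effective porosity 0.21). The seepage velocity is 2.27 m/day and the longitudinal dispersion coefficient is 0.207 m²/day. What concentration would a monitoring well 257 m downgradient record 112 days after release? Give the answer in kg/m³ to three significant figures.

For an instantaneous plane source, C(x,t) = M/(n_e·A·√(4πDt)) · exp(−(x−vt)²/(4Dt)), with n_e·A the pore (flow) area.
Plume center vt = 2.27 × 112 = 254.24 m, so the well at 257 m is 2.76 m downgradient of the peak.
√(4πDt) = 17.07 m, giving peak height M/(n_e·A·√(4πDt)) = 16.7/(0.21 × 46.0 × 17.07) = 0.1013 kg/m³.
(x−vt)²/(4Dt) = (2.76)²/(4 × 0.207 × 112) = 0.08214; exp(−0.08214) = 0.9211.
C = 0.1013 × 0.9211 = 0.0933 kg/m³.

0.0933 kg/m³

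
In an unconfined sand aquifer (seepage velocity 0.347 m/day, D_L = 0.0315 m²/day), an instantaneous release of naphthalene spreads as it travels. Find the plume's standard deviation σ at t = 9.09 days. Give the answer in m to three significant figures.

0.757 m

Dispersive spreading gives a Gaussian with σ² = 2Dt; advection only shifts the center.
σ = √(2 × 0.0315 × 9.09) = 0.757 m.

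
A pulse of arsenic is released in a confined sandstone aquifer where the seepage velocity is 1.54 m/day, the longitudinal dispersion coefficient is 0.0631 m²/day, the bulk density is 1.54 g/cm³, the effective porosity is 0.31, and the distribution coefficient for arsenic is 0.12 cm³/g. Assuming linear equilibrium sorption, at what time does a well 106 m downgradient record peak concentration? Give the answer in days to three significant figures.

110 days

Retardation factor R = 1 + ρ_b·K_d/n = 1 + 1.54 × 0.12/0.31 = 1.596.
Sorption retards both mechanisms: v_R = v/R = 0.9649 m/day, D_R = D/R = 0.03954 m²/day.
Peak time from v_R²t² + 2D_R t − x² = 0: t = (√(D_R² + v_R²x²) − D_R)/v_R².
√(D_R² + v_R²x²) = √(0.03954² + 0.9649² × 106²) = 102.3; v_R² = 0.9310.
t = (102.3 − 0.03954)/0.9310 = 110 days.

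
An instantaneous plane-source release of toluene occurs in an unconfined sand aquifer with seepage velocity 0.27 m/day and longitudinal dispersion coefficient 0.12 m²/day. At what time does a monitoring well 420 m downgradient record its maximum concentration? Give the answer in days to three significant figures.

1550 days

For the 1D instantaneous-source solution, setting ∂C/∂t = 0 at fixed x gives v²t² + 2Dt − x² = 0, so t = (√(D² + v²x²) − D)/v².
√(D² + v²x²) = √(0.12² + 0.27² × 420²) = 113.4; v² = 0.0729.
t = (113.4 − 0.12)/0.0729 = 1550 days (vs. the pure-advection estimate x/v = 1560 d).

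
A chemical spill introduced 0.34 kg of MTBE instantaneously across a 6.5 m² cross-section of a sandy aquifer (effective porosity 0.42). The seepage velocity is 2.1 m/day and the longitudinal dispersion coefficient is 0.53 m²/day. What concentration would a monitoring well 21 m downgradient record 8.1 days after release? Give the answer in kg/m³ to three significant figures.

For an instantaneous plane source, C(x,t) = M/(n_e·A·√(4πDt)) · exp(−(x−vt)²/(4Dt)), with n_e·A the pore (flow) area.
Plume center vt = 2.1 × 8.1 = 17.01 m, so the well at 21 m is 3.99 m downgradient of the peak.
√(4πDt) = 7.345 m, giving peak height M/(n_e·A·√(4πDt)) = 0.34/(0.42 × 6.5 × 7.345) = 0.01696 kg/m³.
(x−vt)²/(4Dt) = (3.99)²/(4 × 0.53 × 8.1) = 0.9271; exp(−0.9271) = 0.3957.
C = 0.01696 × 0.3957 = 0.00671 kg/m³.

0.00671 kg/m³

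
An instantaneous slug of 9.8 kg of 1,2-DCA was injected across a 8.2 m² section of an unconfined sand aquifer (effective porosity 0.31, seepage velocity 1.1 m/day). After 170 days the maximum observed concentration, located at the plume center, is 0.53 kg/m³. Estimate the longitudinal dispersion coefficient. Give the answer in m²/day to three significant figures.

At the plume center C_max = M/(n_e·A·√(4πDt)), so D = M²/(4πt·(n_e·A·C_max)²).
n_e·A·C_max = 0.31 × 8.2 × 0.53 = 1.347 kg/m.
D = 9.8²/(4π × 170 × 1.347²) = 0.0248 m²/day.

0.0248 m²/day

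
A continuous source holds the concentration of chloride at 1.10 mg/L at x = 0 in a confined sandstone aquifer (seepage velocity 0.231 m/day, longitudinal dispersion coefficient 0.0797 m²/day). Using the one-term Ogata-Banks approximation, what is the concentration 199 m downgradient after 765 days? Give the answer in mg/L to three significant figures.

For a continuous step input, C/C₀ ≈ ½·erfc((x−vt)/(2√(Dt))).
vt = 0.231 × 765 = 176.715 m and 2√(Dt) = 2√(0.0797 × 765) = 15.62 m.
Argument (x−vt)/(2√(Dt)) = (199 − 176.715)/15.62 = 1.427; ½·erfc(1.427) = 0.02179.
C = 1.10 × 0.02179 = 0.0240 mg/L.

0.0240 mg/L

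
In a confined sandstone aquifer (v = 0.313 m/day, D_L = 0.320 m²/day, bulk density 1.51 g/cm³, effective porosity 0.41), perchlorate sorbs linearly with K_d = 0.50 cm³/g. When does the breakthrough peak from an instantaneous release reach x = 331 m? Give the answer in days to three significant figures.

3000 days

Retardation factor R = 1 + ρ_b·K_d/n = 1 + 1.51 × 0.50/0.41 = 2.841.
Sorption retards both mechanisms: v_R = v/R = 0.1102 m/day, D_R = D/R = 0.1126 m²/day.
Peak time from v_R²t² + 2D_R t − x² = 0: t = (√(D_R² + v_R²x²) − D_R)/v_R².
√(D_R² + v_R²x²) = √(0.1126² + 0.1102² × 331²) = 36.48; v_R² = 0.01214.
t = (36.48 − 0.1126)/0.01214 = 3000 days.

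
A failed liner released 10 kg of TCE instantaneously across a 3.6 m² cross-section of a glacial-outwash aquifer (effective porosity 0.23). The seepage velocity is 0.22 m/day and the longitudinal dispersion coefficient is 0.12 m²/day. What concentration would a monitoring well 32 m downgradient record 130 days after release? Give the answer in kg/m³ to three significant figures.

0.717 kg/m³

For an instantaneous plane source, C(x,t) = M/(n_e·A·√(4πDt)) · exp(−(x−vt)²/(4Dt)), with n_e·A the pore (flow) area.
Plume center vt = 0.22 × 130 = 28.6 m, so the well at 32 m is 3.4 m downgradient of the peak.
√(4πDt) = 14.00 m, giving peak height M/(n_e·A·√(4πDt)) = 10/(0.23 × 3.6 × 14.00) = 0.8627 kg/m³.
(x−vt)²/(4Dt) = (3.4)²/(4 × 0.12 × 130) = 0.1853; exp(−0.1853) = 0.8309.
C = 0.8627 × 0.8309 = 0.717 kg/m³.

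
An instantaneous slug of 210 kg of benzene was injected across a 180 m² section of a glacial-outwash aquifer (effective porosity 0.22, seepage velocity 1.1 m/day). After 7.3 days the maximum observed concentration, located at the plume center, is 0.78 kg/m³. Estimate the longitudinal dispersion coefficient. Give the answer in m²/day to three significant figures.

0.504 m²/day

At the plume center C_max = M/(n_e·A·√(4πDt)), so D = M²/(4πt·(n_e·A·C_max)²).
n_e·A·C_max = 0.22 × 180 × 0.78 = 30.89 kg/m.
D = 210²/(4π × 7.3 × 30.89²) = 0.504 m²/day.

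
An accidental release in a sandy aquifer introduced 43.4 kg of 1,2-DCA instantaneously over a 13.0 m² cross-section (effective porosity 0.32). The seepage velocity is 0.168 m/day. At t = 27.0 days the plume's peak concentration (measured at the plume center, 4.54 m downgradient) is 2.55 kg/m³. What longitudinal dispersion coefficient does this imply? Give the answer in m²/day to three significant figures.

At the plume center C_max = M/(n_e·A·√(4πDt)), so D = M²/(4πt·(n_e·A·C_max)²).
n_e·A·C_max = 0.32 × 13.0 × 2.55 = 10.61 kg/m.
D = 43.4²/(4π × 27.0 × 10.61²) = 0.0493 m²/day.

0.0493 m²/day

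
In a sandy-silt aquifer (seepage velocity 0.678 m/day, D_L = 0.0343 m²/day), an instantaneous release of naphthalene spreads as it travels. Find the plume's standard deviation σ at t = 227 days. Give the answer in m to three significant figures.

3.95 m

Dispersive spreading gives a Gaussian with σ² = 2Dt; advection only shifts the center.
σ = √(2 × 0.0343 × 227) = 3.95 m.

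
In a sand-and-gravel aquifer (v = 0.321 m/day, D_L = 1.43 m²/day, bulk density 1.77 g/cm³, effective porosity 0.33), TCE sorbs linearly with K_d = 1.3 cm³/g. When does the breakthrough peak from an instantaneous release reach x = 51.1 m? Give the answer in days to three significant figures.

1160 days

Retardation factor R = 1 + ρ_b·K_d/n = 1 + 1.77 × 1.3/0.33 = 7.973.
Sorption retards both mechanisms: v_R = v/R = 0.04026 m/day, D_R = D/R = 0.1794 m²/day.
Peak time from v_R²t² + 2D_R t − x² = 0: t = (√(D_R² + v_R²x²) − D_R)/v_R².
√(D_R² + v_R²x²) = √(0.1794² + 0.04026² × 51.1²) = 2.065; v_R² = 0.001621.
t = (2.065 − 0.1794)/0.001621 = 1160 days.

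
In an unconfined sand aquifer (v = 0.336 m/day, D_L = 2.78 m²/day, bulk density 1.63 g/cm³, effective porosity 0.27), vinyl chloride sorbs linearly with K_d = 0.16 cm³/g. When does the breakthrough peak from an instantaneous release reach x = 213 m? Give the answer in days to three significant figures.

Retardation factor R = 1 + ρ_b·K_d/n = 1 + 1.63 × 0.16/0.27 = 1.966.
Sorption retards both mechanisms: v_R = v/R = 0.1709 m/day, D_R = D/R = 1.414 m²/day.
Peak time from v_R²t² + 2D_R t − x² = 0: t = (√(D_R² + v_R²x²) − D_R)/v_R².
√(D_R² + v_R²x²) = √(1.414² + 0.1709² × 213²) = 36.43; v_R² = 0.02921.
t = (36.43 − 1.414)/0.02921 = 1200 days.

1200 days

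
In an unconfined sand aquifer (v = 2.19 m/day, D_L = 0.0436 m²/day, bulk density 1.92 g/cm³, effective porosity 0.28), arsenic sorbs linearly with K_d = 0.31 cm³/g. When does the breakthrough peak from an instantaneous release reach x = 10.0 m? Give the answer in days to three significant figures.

14.2 days

Retardation factor R = 1 + ρ_b·K_d/n = 1 + 1.92 × 0.31/0.28 = 3.126.
Sorption retards both mechanisms: v_R = v/R = 0.7006 m/day, D_R = D/R = 0.01395 m²/day.
Peak time from v_R²t² + 2D_R t − x² = 0: t = (√(D_R² + v_R²x²) − D_R)/v_R².
√(D_R² + v_R²x²) = √(0.01395² + 0.7006² × 10.0²) = 7.006; v_R² = 0.4908.
t = (7.006 − 0.01395)/0.4908 = 14.2 days.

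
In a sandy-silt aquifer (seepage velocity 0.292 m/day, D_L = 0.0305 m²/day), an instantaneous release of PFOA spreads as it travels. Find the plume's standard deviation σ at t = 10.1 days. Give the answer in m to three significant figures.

Dispersive spreading gives a Gaussian with σ² = 2Dt; advection only shifts the center.
σ = √(2 × 0.0305 × 10.1) = 0.785 m.

0.785 m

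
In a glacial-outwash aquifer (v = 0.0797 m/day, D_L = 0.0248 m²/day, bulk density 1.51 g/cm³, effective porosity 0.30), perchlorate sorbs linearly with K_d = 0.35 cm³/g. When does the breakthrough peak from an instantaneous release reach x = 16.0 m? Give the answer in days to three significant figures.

Retardation factor R = 1 + ρ_b·K_d/n = 1 + 1.51 × 0.35/0.30 = 2.762.
Sorption retards both mechanisms: v_R = v/R = 0.02886 m/day, D_R = D/R = 0.008979 m²/day.
Peak time from v_R²t² + 2D_R t − x² = 0: t = (√(D_R² + v_R²x²) − D_R)/v_R².
√(D_R² + v_R²x²) = √(0.008979² + 0.02886² × 16.0²) = 0.4618; v_R² = 0.0008329.
t = (0.4618 − 0.008979)/0.0008329 = 544 days.

544 days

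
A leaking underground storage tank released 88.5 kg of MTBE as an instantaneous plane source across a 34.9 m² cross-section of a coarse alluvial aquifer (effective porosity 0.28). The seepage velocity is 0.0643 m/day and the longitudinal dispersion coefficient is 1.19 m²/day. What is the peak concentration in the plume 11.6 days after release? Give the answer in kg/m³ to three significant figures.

0.688 kg/m³

The peak of an instantaneous 1D plume sits at x = vt; there the Gaussian factor is 1 and C_max = M/(n_e·A·√(4πDt)), where n_e·A is the pore area the mass is dissolved in.
√(4πDt) = √(4π × 1.19 × 11.6) = 13.17 m, so C_max = 88.5/(0.28 × 34.9 × 13.17) = 0.688 kg/m³.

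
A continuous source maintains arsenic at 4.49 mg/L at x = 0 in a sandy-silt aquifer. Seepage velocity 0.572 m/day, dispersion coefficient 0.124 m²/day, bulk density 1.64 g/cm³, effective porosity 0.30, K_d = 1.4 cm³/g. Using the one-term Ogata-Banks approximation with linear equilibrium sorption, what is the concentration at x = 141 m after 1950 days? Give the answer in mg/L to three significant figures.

0.237 mg/L

Retardation factor R = 1 + ρ_b·K_d/n = 1 + 1.64 × 1.4/0.30 = 8.653.
Sorption retards both mechanisms: v_R = v/R = 0.06610 m/day, D_R = D/R = 0.01433 m²/day.
v_R·t = 0.06610 × 1950 = 128.895 m; 2√(D_R t) = 10.57 m; argument = (141 − 128.895)/10.57 = 1.145.
C = C₀ × ½·erfc(1.145) = 4.49 × 0.05269 = 0.237 mg/L.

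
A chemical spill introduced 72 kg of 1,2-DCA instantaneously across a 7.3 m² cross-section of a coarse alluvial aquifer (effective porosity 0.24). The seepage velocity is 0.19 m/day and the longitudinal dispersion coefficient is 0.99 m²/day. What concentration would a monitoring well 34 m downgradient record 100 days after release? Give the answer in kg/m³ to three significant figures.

For an instantaneous plane source, C(x,t) = M/(n_e·A·√(4πDt)) · exp(−(x−vt)²/(4Dt)), with n_e·A the pore (flow) area.
Plume center vt = 0.19 × 100 = 19 m, so the well at 34 m is 15 m downgradient of the peak.
√(4πDt) = 35.27 m, giving peak height M/(n_e·A·√(4πDt)) = 72/(0.24 × 7.3 × 35.27) = 1.165 kg/m³.
(x−vt)²/(4Dt) = (15)²/(4 × 0.99 × 100) = 0.5682; exp(−0.5682) = 0.5665.
C = 1.165 × 0.5665 = 0.660 kg/m³.

0.660 kg/m³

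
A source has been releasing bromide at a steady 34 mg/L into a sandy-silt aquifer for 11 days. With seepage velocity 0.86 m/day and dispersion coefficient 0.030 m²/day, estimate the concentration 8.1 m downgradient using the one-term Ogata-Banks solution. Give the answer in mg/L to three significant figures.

32.4 mg/L

For a continuous step input, C/C₀ ≈ ½·erfc((x−vt)/(2√(Dt))).
vt = 0.86 × 11 = 9.46 m and 2√(Dt) = 2√(0.030 × 11) = 1.149 m.
Argument (x−vt)/(2√(Dt)) = (8.1 − 9.46)/1.149 = -1.184; ½·erfc(-1.184) = 0.9530.
C = 34 × 0.9530 = 32.4 mg/L.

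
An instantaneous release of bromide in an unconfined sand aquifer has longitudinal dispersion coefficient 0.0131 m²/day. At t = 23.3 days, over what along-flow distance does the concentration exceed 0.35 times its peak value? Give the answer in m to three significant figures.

The plume is Gaussian with σ = √(2Dt) = √(2 × 0.0131 × 23.3) = 0.7813 m.
C/C_peak = exp(−Δx²/(2σ²)) = 0.35 ⇒ Δx = σ·√(−2 ln 0.35) = 0.7813 × 1.449 = 1.132 m.
Width = 2Δx = 2.26 m.

2.26 m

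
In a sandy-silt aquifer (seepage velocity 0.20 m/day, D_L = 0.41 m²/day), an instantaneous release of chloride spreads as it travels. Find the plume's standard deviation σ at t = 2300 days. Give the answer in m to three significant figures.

43.4 m

Dispersive spreading gives a Gaussian with σ² = 2Dt; advection only shifts the center.
σ = √(2 × 0.41 × 2300) = 43.4 m.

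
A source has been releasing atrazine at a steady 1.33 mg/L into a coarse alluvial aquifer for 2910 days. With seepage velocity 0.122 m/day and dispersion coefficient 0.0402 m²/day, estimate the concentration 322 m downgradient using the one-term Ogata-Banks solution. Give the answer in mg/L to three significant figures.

1.31 mg/L

For a continuous step input, C/C₀ ≈ ½·erfc((x−vt)/(2√(Dt))).
vt = 0.122 × 2910 = 355.02 m and 2√(Dt) = 2√(0.0402 × 2910) = 21.63 m.
Argument (x−vt)/(2√(Dt)) = (322 − 355.02)/21.63 = -1.527; ½·erfc(-1.527) = 0.9846.
C = 1.33 × 0.9846 = 1.31 mg/L.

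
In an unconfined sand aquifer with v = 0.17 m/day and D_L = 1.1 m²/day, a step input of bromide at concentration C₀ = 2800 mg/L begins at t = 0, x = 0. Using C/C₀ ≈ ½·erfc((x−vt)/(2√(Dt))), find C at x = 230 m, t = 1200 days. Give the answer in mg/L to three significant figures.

For a continuous step input, C/C₀ ≈ ½·erfc((x−vt)/(2√(Dt))).
vt = 0.17 × 1200 = 204 m and 2√(Dt) = 2√(1.1 × 1200) = 72.66 m.
Argument (x−vt)/(2√(Dt)) = (230 − 204)/72.66 = 0.3578; ½·erfc(0.3578) = 0.3064.
C = 2800 × 0.3064 = 858 mg/L.

858 mg/L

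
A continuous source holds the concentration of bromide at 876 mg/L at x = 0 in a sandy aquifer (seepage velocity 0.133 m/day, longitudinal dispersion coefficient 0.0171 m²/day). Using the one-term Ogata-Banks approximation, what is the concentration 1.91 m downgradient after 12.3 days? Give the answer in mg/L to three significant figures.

295 mg/L

For a continuous step input, C/C₀ ≈ ½·erfc((x−vt)/(2√(Dt))).
vt = 0.133 × 12.3 = 1.6359 m and 2√(Dt) = 2√(0.0171 × 12.3) = 0.9172 m.
Argument (x−vt)/(2√(Dt)) = (1.91 − 1.6359)/0.9172 = 0.2988; ½·erfc(0.2988) = 0.3363.
C = 876 × 0.3363 = 295 mg/L.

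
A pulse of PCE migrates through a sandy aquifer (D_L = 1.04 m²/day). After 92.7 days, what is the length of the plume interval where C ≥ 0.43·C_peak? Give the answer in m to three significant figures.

36.1 m

The plume is Gaussian with σ = √(2Dt) = √(2 × 1.04 × 92.7) = 13.89 m.
C/C_peak = exp(−Δx²/(2σ²)) = 0.43 ⇒ Δx = σ·√(−2 ln 0.43) = 13.89 × 1.299 = 18.04 m.
Width = 2Δx = 36.1 m.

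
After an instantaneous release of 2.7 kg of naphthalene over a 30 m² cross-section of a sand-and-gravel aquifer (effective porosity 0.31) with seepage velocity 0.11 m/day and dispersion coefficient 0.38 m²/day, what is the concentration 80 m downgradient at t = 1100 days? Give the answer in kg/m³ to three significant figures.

For an instantaneous plane source, C(x,t) = M/(n_e·A·√(4πDt)) · exp(−(x−vt)²/(4Dt)), with n_e·A the pore (flow) area.
Plume center vt = 0.11 × 1100 = 121 m, so the well at 80 m is 41 m upgradient of the peak.
√(4πDt) = 72.48 m, giving peak height M/(n_e·A·√(4πDt)) = 2.7/(0.31 × 30 × 72.48) = 0.004006 kg/m³.
(x−vt)²/(4Dt) = (-41)²/(4 × 0.38 × 1100) = 1.005; exp(−1.005) = 0.3660.
C = 0.004006 × 0.3660 = 0.00147 kg/m³.

0.00147 kg/m³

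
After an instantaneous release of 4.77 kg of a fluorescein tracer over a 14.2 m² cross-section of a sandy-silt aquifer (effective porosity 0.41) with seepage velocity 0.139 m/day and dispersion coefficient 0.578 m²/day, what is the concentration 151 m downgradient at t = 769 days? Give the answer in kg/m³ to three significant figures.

0.00367 kg/m³

For an instantaneous plane source, C(x,t) = M/(n_e·A·√(4πDt)) · exp(−(x−vt)²/(4Dt)), with n_e·A the pore (flow) area.
Plume center vt = 0.139 × 769 = 106.891 m, so the well at 151 m is 44.109 m downgradient of the peak.
√(4πDt) = 74.74 m, giving peak height M/(n_e·A·√(4πDt)) = 4.77/(0.41 × 14.2 × 74.74) = 0.01096 kg/m³.
(x−vt)²/(4Dt) = (44.109)²/(4 × 0.578 × 769) = 1.094; exp(−1.094) = 0.3349.
C = 0.01096 × 0.3349 = 0.00367 kg/m³.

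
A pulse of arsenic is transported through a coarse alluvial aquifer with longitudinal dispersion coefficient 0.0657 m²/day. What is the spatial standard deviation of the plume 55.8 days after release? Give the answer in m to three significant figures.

2.71 m

Dispersive spreading gives a Gaussian with σ² = 2Dt; advection only shifts the center.
σ = √(2 × 0.0657 × 55.8) = 2.71 m.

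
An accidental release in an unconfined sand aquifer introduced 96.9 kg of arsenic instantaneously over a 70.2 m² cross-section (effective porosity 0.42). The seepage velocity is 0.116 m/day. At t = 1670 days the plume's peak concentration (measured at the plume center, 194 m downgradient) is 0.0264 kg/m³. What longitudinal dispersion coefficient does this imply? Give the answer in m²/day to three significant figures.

At the plume center C_max = M/(n_e·A·√(4πDt)), so D = M²/(4πt·(n_e·A·C_max)²).
n_e·A·C_max = 0.42 × 70.2 × 0.0264 = 0.7784 kg/m.
D = 96.9²/(4π × 1670 × 0.7784²) = 0.738 m²/day.

0.738 m²/day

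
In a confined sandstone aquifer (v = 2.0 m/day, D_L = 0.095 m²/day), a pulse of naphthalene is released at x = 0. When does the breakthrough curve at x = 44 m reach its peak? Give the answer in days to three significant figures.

22.0 days

For the 1D instantaneous-source solution, setting ∂C/∂t = 0 at fixed x gives v²t² + 2Dt − x² = 0, so t = (√(D² + v²x²) − D)/v².
√(D² + v²x²) = √(0.095² + 2.0² × 44²) = 88.00; v² = 4.
t = (88.00 − 0.095)/4 = 22.0 days (vs. the pure-advection estimate x/v = 22.0 d).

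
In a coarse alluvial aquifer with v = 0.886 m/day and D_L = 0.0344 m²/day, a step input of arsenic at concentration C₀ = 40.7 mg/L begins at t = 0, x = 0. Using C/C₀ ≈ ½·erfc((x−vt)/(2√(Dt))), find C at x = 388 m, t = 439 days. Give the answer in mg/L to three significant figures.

23.2 mg/L

For a continuous step input, C/C₀ ≈ ½·erfc((x−vt)/(2√(Dt))).
vt = 0.886 × 439 = 388.954 m and 2√(Dt) = 2√(0.0344 × 439) = 7.772 m.
Argument (x−vt)/(2√(Dt)) = (388 − 388.954)/7.772 = -0.1227; ½·erfc(-0.1227) = 0.5689.
C = 40.7 × 0.5689 = 23.2 mg/L.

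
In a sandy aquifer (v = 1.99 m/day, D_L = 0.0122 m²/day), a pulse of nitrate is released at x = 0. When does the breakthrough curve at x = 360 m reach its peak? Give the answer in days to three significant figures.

For the 1D instantaneous-source solution, setting ∂C/∂t = 0 at fixed x gives v²t² + 2Dt − x² = 0, so t = (√(D² + v²x²) − D)/v².
√(D² + v²x²) = √(0.0122² + 1.99² × 360²) = 716.4; v² = 3.9601.
t = (716.4 − 0.0122)/3.9601 = 181 days (vs. the pure-advection estimate x/v = 181 d).

181 days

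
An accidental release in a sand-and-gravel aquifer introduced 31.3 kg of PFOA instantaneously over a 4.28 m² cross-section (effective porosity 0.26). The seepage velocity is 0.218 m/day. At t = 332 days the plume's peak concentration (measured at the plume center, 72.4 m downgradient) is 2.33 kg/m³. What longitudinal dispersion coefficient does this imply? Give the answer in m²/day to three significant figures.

At the plume center C_max = M/(n_e·A·√(4πDt)), so D = M²/(4πt·(n_e·A·C_max)²).
n_e·A·C_max = 0.26 × 4.28 × 2.33 = 2.593 kg/m.
D = 31.3²/(4π × 332 × 2.593²) = 0.0349 m²/day.

0.0349 m²/day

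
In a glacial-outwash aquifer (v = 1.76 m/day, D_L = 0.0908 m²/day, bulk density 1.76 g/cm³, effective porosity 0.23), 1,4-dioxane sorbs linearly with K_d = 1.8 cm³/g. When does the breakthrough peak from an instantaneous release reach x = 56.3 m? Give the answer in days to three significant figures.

Retardation factor R = 1 + ρ_b·K_d/n = 1 + 1.76 × 1.8/0.23 = 14.77.
Sorption retards both mechanisms: v_R = v/R = 0.1192 m/day, D_R = D/R = 0.006148 m²/day.
Peak time from v_R²t² + 2D_R t − x² = 0: t = (√(D_R² + v_R²x²) − D_R)/v_R².
√(D_R² + v_R²x²) = √(0.006148² + 0.1192² × 56.3²) = 6.711; v_R² = 0.01421.
t = (6.711 − 0.006148)/0.01421 = 472 days.

472 days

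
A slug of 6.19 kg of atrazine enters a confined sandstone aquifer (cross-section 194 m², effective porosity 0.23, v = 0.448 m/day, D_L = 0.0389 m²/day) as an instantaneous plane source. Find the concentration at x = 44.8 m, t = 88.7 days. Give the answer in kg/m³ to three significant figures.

0.00329 kg/m³

For an instantaneous plane source, C(x,t) = M/(n_e·A·√(4πDt)) · exp(−(x−vt)²/(4Dt)), with n_e·A the pore (flow) area.
Plume center vt = 0.448 × 88.7 = 39.7376 m, so the well at 44.8 m is 5.0624 m downgradient of the peak.
√(4πDt) = 6.585 m, giving peak height M/(n_e·A·√(4πDt)) = 6.19/(0.23 × 194 × 6.585) = 0.02107 kg/m³.
(x−vt)²/(4Dt) = (5.0624)²/(4 × 0.0389 × 88.7) = 1.857; exp(−1.857) = 0.1561.
C = 0.02107 × 0.1561 = 0.00329 kg/m³.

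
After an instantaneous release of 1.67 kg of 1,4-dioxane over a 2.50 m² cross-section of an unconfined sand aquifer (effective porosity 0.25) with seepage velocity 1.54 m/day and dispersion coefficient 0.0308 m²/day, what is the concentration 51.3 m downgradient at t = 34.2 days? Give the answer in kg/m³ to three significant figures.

0.471 kg/m³

For an instantaneous plane source, C(x,t) = M/(n_e·A·√(4πDt)) · exp(−(x−vt)²/(4Dt)), with n_e·A the pore (flow) area.
Plume center vt = 1.54 × 34.2 = 52.668 m, so the well at 51.3 m is 1.368 m upgradient of the peak.
√(4πDt) = 3.638 m, giving peak height M/(n_e·A·√(4πDt)) = 1.67/(0.25 × 2.50 × 3.638) = 0.7345 kg/m³.
(x−vt)²/(4Dt) = (-1.368)²/(4 × 0.0308 × 34.2) = 0.4442; exp(−0.4442) = 0.6413.
C = 0.7345 × 0.6413 = 0.471 kg/m³.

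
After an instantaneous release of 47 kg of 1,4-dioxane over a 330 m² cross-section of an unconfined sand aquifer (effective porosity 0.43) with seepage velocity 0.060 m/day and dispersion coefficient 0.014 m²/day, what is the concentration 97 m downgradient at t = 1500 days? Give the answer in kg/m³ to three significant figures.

0.0114 kg/m³

For an instantaneous plane source, C(x,t) = M/(n_e·A·√(4πDt)) · exp(−(x−vt)²/(4Dt)), with n_e·A the pore (flow) area.
Plume center vt = 0.060 × 1500 = 90 m, so the well at 97 m is 7 m downgradient of the peak.
√(4πDt) = 16.24 m, giving peak height M/(n_e·A·√(4πDt)) = 47/(0.43 × 330 × 16.24) = 0.02040 kg/m³.
(x−vt)²/(4Dt) = (7)²/(4 × 0.014 × 1500) = 0.5833; exp(−0.5833) = 0.5581.
C = 0.02040 × 0.5581 = 0.0114 kg/m³.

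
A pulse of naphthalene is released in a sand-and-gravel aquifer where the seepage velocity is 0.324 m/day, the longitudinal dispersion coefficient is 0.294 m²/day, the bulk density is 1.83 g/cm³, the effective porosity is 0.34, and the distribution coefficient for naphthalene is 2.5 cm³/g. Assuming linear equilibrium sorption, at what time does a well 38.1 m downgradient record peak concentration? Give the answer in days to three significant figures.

Retardation factor R = 1 + ρ_b·K_d/n = 1 + 1.83 × 2.5/0.34 = 14.46.
Sorption retards both mechanisms: v_R = v/R = 0.02241 m/day, D_R = D/R = 0.02033 m²/day.
Peak time from v_R²t² + 2D_R t − x² = 0: t = (√(D_R² + v_R²x²) − D_R)/v_R².
√(D_R² + v_R²x²) = √(0.02033² + 0.02241² × 38.1²) = 0.8541; v_R² = 0.0005022.
t = (0.8541 − 0.02033)/0.0005022 = 1660 days.

1660 days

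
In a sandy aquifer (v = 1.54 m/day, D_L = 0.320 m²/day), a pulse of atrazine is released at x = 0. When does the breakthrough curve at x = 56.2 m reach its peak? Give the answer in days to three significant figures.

For the 1D instantaneous-source solution, setting ∂C/∂t = 0 at fixed x gives v²t² + 2Dt − x² = 0, so t = (√(D² + v²x²) − D)/v².
√(D² + v²x²) = √(0.320² + 1.54² × 56.2²) = 86.55; v² = 2.3716.
t = (86.55 − 0.320)/2.3716 = 36.4 days (vs. the pure-advection estimate x/v = 36.5 d).

36.4 days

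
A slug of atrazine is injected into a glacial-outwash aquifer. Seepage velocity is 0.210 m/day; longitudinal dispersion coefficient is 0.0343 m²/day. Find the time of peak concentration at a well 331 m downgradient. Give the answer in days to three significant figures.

1580 days

For the 1D instantaneous-source solution, setting ∂C/∂t = 0 at fixed x gives v²t² + 2Dt − x² = 0, so t = (√(D² + v²x²) − D)/v².
√(D² + v²x²) = √(0.0343² + 0.210² × 331²) = 69.51; v² = 0.0441.
t = (69.51 − 0.0343)/0.0441 = 1580 days (vs. the pure-advection estimate x/v = 1580 d).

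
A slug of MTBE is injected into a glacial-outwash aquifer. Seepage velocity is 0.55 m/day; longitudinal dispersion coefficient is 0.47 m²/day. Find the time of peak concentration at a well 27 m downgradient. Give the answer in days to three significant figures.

For the 1D instantaneous-source solution, setting ∂C/∂t = 0 at fixed x gives v²t² + 2Dt − x² = 0, so t = (√(D² + v²x²) − D)/v².
√(D² + v²x²) = √(0.47² + 0.55² × 27²) = 14.86; v² = 0.3025.
t = (14.86 − 0.47)/0.3025 = 47.6 days (vs. the pure-advection estimate x/v = 49.1 d).

47.6 days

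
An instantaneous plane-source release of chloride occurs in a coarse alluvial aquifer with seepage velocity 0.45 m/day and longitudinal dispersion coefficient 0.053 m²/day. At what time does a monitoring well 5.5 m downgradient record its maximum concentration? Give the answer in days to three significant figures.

12.0 days

For the 1D instantaneous-source solution, setting ∂C/∂t = 0 at fixed x gives v²t² + 2Dt − x² = 0, so t = (√(D² + v²x²) − D)/v².
√(D² + v²x²) = √(0.053² + 0.45² × 5.5²) = 2.476; v² = 0.2025.
t = (2.476 − 0.053)/0.2025 = 12.0 days (vs. the pure-advection estimate x/v = 12.2 d).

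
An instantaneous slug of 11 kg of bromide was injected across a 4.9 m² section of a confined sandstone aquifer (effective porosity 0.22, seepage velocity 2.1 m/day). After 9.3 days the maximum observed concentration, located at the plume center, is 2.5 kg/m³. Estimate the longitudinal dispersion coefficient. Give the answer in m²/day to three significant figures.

At the plume center C_max = M/(n_e·A·√(4πDt)), so D = M²/(4πt·(n_e·A·C_max)²).
n_e·A·C_max = 0.22 × 4.9 × 2.5 = 2.695 kg/m.
D = 11²/(4π × 9.3 × 2.695²) = 0.143 m²/day.

0.143 m²/day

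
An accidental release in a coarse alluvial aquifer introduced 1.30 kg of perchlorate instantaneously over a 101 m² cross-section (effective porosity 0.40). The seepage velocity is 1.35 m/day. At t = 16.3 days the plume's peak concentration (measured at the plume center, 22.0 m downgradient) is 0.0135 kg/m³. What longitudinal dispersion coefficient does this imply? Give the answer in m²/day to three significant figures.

0.0277 m²/day

At the plume center C_max = M/(n_e·A·√(4πDt)), so D = M²/(4πt·(n_e·A·C_max)²).
n_e·A·C_max = 0.40 × 101 × 0.0135 = 0.5454 kg/m.
D = 1.30²/(4π × 16.3 × 0.5454²) = 0.0277 m²/day.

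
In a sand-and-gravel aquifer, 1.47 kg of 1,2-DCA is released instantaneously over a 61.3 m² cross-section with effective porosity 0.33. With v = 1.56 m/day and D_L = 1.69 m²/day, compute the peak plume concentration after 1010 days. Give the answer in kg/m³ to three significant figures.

0.000496 kg/m³

The peak of an instantaneous 1D plume sits at x = vt; there the Gaussian factor is 1 and C_max = M/(n_e·A·√(4πDt)), where n_e·A is the pore area the mass is dissolved in.
√(4πDt) = √(4π × 1.69 × 1010) = 146.5 m, so C_max = 1.47/(0.33 × 61.3 × 146.5) = 0.000496 kg/m³.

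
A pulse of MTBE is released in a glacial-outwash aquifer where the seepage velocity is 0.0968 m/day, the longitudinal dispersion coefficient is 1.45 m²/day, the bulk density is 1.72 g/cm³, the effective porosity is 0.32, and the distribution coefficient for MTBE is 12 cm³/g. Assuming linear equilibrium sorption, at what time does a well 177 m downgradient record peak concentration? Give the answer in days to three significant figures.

110000 days

Retardation factor R = 1 + ρ_b·K_d/n = 1 + 1.72 × 12/0.32 = 65.50.
Sorption retards both mechanisms: v_R = v/R = 0.001478 m/day, D_R = D/R = 0.02214 m²/day.
Peak time from v_R²t² + 2D_R t − x² = 0: t = (√(D_R² + v_R²x²) − D_R)/v_R².
√(D_R² + v_R²x²) = √(0.02214² + 0.001478² × 177²) = 0.2625; v_R² = 2.184e-06.
t = (0.2625 − 0.02214)/2.184e-06 = 110000 days.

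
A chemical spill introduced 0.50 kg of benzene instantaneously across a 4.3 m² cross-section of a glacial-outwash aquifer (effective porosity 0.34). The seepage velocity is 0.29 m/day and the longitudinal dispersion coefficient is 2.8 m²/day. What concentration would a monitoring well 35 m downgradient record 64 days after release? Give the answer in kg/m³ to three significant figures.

For an instantaneous plane source, C(x,t) = M/(n_e·A·√(4πDt)) · exp(−(x−vt)²/(4Dt)), with n_e·A the pore (flow) area.
Plume center vt = 0.29 × 64 = 18.56 m, so the well at 35 m is 16.44 m downgradient of the peak.
√(4πDt) = 47.45 m, giving peak height M/(n_e·A·√(4πDt)) = 0.50/(0.34 × 4.3 × 47.45) = 0.007208 kg/m³.
(x−vt)²/(4Dt) = (16.44)²/(4 × 2.8 × 64) = 0.3771; exp(−0.3771) = 0.6858.
C = 0.007208 × 0.6858 = 0.00494 kg/m³.

0.00494 kg/m³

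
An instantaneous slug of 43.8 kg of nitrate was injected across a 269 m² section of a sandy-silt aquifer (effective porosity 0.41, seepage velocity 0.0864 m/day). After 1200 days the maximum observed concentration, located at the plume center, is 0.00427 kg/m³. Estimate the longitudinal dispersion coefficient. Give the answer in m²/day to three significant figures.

At the plume center C_max = M/(n_e·A·√(4πDt)), so D = M²/(4πt·(n_e·A·C_max)²).
n_e·A·C_max = 0.41 × 269 × 0.00427 = 0.4709 kg/m.
D = 43.8²/(4π × 1200 × 0.4709²) = 0.574 m²/day.

0.574 m²/day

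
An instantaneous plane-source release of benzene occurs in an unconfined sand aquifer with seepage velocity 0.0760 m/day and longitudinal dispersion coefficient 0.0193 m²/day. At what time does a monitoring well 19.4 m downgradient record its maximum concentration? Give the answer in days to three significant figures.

252 days

For the 1D instantaneous-source solution, setting ∂C/∂t = 0 at fixed x gives v²t² + 2Dt − x² = 0, so t = (√(D² + v²x²) − D)/v².
√(D² + v²x²) = √(0.0193² + 0.0760² × 19.4²) = 1.475; v² = 0.005776.
t = (1.475 − 0.0193)/0.005776 = 252 days (vs. the pure-advection estimate x/v = 255 d).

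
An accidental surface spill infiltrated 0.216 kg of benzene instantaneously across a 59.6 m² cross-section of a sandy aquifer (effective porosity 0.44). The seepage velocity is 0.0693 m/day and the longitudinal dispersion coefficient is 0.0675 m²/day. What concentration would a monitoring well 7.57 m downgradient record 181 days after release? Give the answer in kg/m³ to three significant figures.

For an instantaneous plane source, C(x,t) = M/(n_e·A·√(4πDt)) · exp(−(x−vt)²/(4Dt)), with n_e·A the pore (flow) area.
Plume center vt = 0.0693 × 181 = 12.5433 m, so the well at 7.57 m is 4.9733 m upgradient of the peak.
√(4πDt) = 12.39 m, giving peak height M/(n_e·A·√(4πDt)) = 0.216/(0.44 × 59.6 × 12.39) = 0.0006648 kg/m³.
(x−vt)²/(4Dt) = (-4.9733)²/(4 × 0.0675 × 181) = 0.5061; exp(−0.5061) = 0.6028.
C = 0.0006648 × 0.6028 = 0.000401 kg/m³.

0.000401 kg/m³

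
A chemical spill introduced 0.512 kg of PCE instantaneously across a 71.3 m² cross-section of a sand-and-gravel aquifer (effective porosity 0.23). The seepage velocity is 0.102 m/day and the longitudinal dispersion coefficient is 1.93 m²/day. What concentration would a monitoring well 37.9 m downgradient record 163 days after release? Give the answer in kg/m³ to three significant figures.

0.000347 kg/m³

For an instantaneous plane source, C(x,t) = M/(n_e·A·√(4πDt)) · exp(−(x−vt)²/(4Dt)), with n_e·A the pore (flow) area.
Plume center vt = 0.102 × 163 = 16.626 m, so the well at 37.9 m is 21.274 m downgradient of the peak.
√(4πDt) = 62.87 m, giving peak height M/(n_e·A·√(4πDt)) = 0.512/(0.23 × 71.3 × 62.87) = 0.0004966 kg/m³.
(x−vt)²/(4Dt) = (21.274)²/(4 × 1.93 × 163) = 0.3597; exp(−0.3597) = 0.6979.
C = 0.0004966 × 0.6979 = 0.000347 kg/m³.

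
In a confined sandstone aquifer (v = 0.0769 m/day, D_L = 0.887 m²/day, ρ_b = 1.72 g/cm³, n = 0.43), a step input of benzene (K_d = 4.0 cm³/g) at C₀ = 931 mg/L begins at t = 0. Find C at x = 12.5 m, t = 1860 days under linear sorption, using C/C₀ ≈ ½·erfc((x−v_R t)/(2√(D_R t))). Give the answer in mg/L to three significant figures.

Retardation factor R = 1 + ρ_b·K_d/n = 1 + 1.72 × 4.0/0.43 = 17.00.
Sorption retards both mechanisms: v_R = v/R = 0.004524 m/day, D_R = D/R = 0.05218 m²/day.
v_R·t = 0.004524 × 1860 = 8.41464 m; 2√(D_R t) = 19.70 m; argument = (12.5 − 8.41464)/19.70 = 0.2074.
C = C₀ × ½·erfc(0.2074) = 931 × 0.3846 = 358 mg/L.

358 mg/L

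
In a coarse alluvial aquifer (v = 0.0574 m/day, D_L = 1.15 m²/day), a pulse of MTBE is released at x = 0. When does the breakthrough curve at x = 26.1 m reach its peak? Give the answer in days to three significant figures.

224 days

For the 1D instantaneous-source solution, setting ∂C/∂t = 0 at fixed x gives v²t² + 2Dt − x² = 0, so t = (√(D² + v²x²) − D)/v².
√(D² + v²x²) = √(1.15² + 0.0574² × 26.1²) = 1.889; v² = 0.00329476.
t = (1.889 − 1.15)/0.00329476 = 224 days (vs. the pure-advection estimate x/v = 455 d).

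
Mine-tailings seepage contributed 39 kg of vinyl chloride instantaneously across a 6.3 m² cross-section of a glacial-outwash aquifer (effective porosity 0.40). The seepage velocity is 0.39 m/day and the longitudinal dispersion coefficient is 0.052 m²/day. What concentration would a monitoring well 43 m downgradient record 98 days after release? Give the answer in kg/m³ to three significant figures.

For an instantaneous plane source, C(x,t) = M/(n_e·A·√(4πDt)) · exp(−(x−vt)²/(4Dt)), with n_e·A the pore (flow) area.
Plume center vt = 0.39 × 98 = 38.22 m, so the well at 43 m is 4.78 m downgradient of the peak.
√(4πDt) = 8.002 m, giving peak height M/(n_e·A·√(4πDt)) = 39/(0.40 × 6.3 × 8.002) = 1.934 kg/m³.
(x−vt)²/(4Dt) = (4.78)²/(4 × 0.052 × 98) = 1.121; exp(−1.121) = 0.3260.
C = 1.934 × 0.3260 = 0.630 kg/m³.

0.630 kg/m³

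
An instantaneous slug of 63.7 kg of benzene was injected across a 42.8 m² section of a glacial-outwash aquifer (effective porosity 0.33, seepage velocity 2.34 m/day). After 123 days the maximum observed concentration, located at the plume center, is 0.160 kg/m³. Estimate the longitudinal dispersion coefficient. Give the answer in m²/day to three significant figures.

At the plume center C_max = M/(n_e·A·√(4πDt)), so D = M²/(4πt·(n_e·A·C_max)²).
n_e·A·C_max = 0.33 × 42.8 × 0.160 = 2.260 kg/m.
D = 63.7²/(4π × 123 × 2.260²) = 0.514 m²/day.

0.514 m²/day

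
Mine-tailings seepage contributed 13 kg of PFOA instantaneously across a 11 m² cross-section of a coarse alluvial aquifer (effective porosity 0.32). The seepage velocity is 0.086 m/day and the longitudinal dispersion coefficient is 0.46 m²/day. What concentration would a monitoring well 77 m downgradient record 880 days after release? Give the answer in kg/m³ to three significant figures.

For an instantaneous plane source, C(x,t) = M/(n_e·A·√(4πDt)) · exp(−(x−vt)²/(4Dt)), with n_e·A the pore (flow) area.
Plume center vt = 0.086 × 880 = 75.68 m, so the well at 77 m is 1.32 m downgradient of the peak.
√(4πDt) = 71.32 m, giving peak height M/(n_e·A·√(4πDt)) = 13/(0.32 × 11 × 71.32) = 0.05178 kg/m³.
(x−vt)²/(4Dt) = (1.32)²/(4 × 0.46 × 880) = 0.001076; exp(−0.001076) = 0.9989.
C = 0.05178 × 0.9989 = 0.0517 kg/m³.

0.0517 kg/m³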